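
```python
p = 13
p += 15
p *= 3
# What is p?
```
Trace:
  p=13
  p=28
  p=84

Final answer: 84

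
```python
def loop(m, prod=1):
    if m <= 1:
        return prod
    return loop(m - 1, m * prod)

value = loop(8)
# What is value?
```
Call trace:
loop(m=8, prod=1)
  loop(m=7, prod=8)
    loop(m=6, prod=56)
      loop(m=5, prod=336)
        loop(m=4, prod=1680)
          loop(m=3, prod=6720)
            loop(m=2, prod=20160)
              loop(m=1, prod=40320)
              -> return 40320
            -> return 40320
          -> return 40320
        -> return 40320
      -> return 40320
    -> return 40320
  -> return 40320
-> return 40320

Final answer: 40320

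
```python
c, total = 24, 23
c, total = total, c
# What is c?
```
Trace:
  c=24, total=23
  c=23, total=24

Final answer: 23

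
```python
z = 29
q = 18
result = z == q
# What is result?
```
Trace:
  z=29
  z=29, q=18
  z=29, q=18, result=False

Final answer: False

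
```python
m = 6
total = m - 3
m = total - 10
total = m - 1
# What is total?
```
Trace:
  m=6
  m=6, total=3
  m=-7, total=3
  m=-7, total=-8

Final answer: -8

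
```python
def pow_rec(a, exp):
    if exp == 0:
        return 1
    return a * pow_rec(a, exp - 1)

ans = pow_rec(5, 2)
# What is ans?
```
Call trace:
pow_rec(a=5, exp=2)
  pow_rec(a=5, exp=1)
    pow_rec(a=5, exp=0)
    -> return 1
  -> return 5
-> return 25

Final answer: 25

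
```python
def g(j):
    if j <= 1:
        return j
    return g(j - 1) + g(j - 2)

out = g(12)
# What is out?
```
Call trace (a repeated sub-call is expanded the first time; later identical calls just restate its return value):
g(j=12)
  g(j=11)
    g(j=10)
      g(j=9)
        g(j=8)
          g(j=7)
            g(j=6)
              g(j=5)
                g(j=4)
                  g(j=3)
                    g(j=2)
                      g(j=1)
                      -> return 1
                      g(j=0)
                      -> return 0
                    -> return 1
                    g(j=1)
                    -> return 1
                  -> return 2
                  g(j=2) -> return 1  (same call as traced above)
                -> return 3
                g(j=3) -> return 2  (same call as traced above)
              -> return 5
              g(j=4) -> return 3  (same call as traced above)
            -> return 8
            g(j=5) -> return 5  (same call as traced above)
          -> return 13
          g(j=6) -> return 8  (same call as traced above)
        -> return 21
        g(j=7) -> return 13  (same call as traced above)
      -> return 34
      g(j=8) -> return 21  (same call as traced above)
    -> return 55
    g(j=9) -> return 34  (same call as traced above)
  -> return 89
  g(j=10) -> return 55  (same call as traced above)
-> return 144

Final answer: 144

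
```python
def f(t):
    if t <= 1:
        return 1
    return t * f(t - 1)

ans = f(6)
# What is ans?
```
Call trace:
f(t=6)
  f(t=5)
    f(t=4)
      f(t=3)
        f(t=2)
          f(t=1)
          -> return 1
        -> return 2
      -> return 6
    -> return 24
  -> return 120
-> return 720

Final answer: 720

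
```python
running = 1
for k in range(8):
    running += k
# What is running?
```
Trace:
  running=1
  running=1, k=0
  running=2, k=1
  running=4, k=2
  running=7, k=3
  running=11, k=4
  running=16, k=5
  running=22, k=6
  running=29, k=7

Final answer: 29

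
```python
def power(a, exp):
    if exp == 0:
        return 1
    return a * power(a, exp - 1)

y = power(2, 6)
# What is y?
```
Call trace:
power(a=2, exp=6)
  power(a=2, exp=5)
    power(a=2, exp=4)
      power(a=2, exp=3)
        power(a=2, exp=2)
          power(a=2, exp=1)
            power(a=2, exp=0)
            -> return 1
          -> return 2
        -> return 4
      -> return 8
    -> return 16
  -> return 32
-> return 64

Final answer: 64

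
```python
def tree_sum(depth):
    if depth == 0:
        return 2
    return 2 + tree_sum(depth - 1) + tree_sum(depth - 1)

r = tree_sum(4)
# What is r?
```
Call trace (a repeated sub-call is expanded the first time; later identical calls just restate its return value):
tree_sum(depth=4)
  tree_sum(depth=3)
    tree_sum(depth=2)
      tree_sum(depth=1)
        tree_sum(depth=0)
        -> return 2
        tree_sum(depth=0)
        -> return 2
      -> return 6
      tree_sum(depth=1) -> return 6  (same call as traced above)
    -> return 14
    tree_sum(depth=2) -> return 14  (same call as traced above)
  -> return 30
  tree_sum(depth=3) -> return 30  (same call as traced above)
-> return 62

Final answer: 62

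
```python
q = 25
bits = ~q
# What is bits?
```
Trace:
  q=25
  q=25, bits=-26

Final answer: -26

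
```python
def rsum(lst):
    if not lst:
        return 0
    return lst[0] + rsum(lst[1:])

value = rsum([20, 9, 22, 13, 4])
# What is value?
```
Call trace:
rsum(lst=[20, 9, 22, 13, 4])
  rsum(lst=[9, 22, 13, 4])
    rsum(lst=[22, 13, 4])
      rsum(lst=[13, 4])
        rsum(lst=[4])
          rsum(lst=[])
          -> return 0
        -> return 4
      -> return 17
    -> return 39
  -> return 48
-> return 68

Final answer: 68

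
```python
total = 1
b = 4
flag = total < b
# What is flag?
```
Trace:
  total=1
  total=1, b=4
  total=1, b=4, flag=True

Final answer: True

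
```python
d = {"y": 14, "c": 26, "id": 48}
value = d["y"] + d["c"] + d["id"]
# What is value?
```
Trace:
  d={'y': 14, 'c': 26, 'id': 48}
  d={'y': 14, 'c': 26, 'id': 48}, value=88

Final answer: 88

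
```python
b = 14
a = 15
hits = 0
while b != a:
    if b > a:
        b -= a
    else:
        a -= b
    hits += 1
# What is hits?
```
Trace:
  b=14
  b=14, a=15
  b=14, a=15, hits=0
  b=14, a=1, hits=1
  b=13, a=1, hits=2
  b=12, a=1, hits=3
  b=11, a=1, hits=4
  b=10, a=1, hits=5
  b=9, a=1, hits=6
  b=8, a=1, hits=7
  b=7, a=1, hits=8
  b=6, a=1, hits=9
  b=5, a=1, hits=10
  b=4, a=1, hits=11
  b=3, a=1, hits=12
  b=2, a=1, hits=13
  b=1, a=1, hits=14

Final answer: 14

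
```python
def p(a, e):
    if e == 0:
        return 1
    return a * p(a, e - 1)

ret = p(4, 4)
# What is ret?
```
Call trace:
p(a=4, e=4)
  p(a=4, e=3)
    p(a=4, e=2)
      p(a=4, e=1)
        p(a=4, e=0)
        -> return 1
      -> return 4
    -> return 16
  -> return 64
-> return 256

Final answer: 256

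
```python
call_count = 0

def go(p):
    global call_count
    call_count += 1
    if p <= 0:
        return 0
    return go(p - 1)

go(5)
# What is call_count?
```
Call trace:
go(p=5)
  go(p=4)
    go(p=3)
      go(p=2)
        go(p=1)
          go(p=0)
          -> return 0
        -> return 0
      -> return 0
    -> return 0
  -> return 0
-> return 0

call_count is incremented once per call. go is entered once for each p = 5, 4, 3, 2, 1, 0 (the p <= 0 call returns without recursing), i.e. 5 + 1 calls.
call_count = 6

Final answer: 6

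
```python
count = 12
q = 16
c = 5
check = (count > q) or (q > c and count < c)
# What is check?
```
Trace:
  count=12
  count=12, q=16
  count=12, q=16, c=5
  count=12, q=16, c=5, check=False

Final answer: False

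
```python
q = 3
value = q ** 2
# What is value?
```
Trace:
  q=3
  q=3, value=9

Final answer: 9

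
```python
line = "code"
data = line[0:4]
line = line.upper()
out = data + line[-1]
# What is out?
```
Trace:
  line='code'
  line='code', data='code'
  line='CODE', data='code'
  line='CODE', data='code', out='codeE'

Final answer: 'codeE'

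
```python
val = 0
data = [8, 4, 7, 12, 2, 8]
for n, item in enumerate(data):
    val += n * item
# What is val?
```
Trace:
  val=0
  val=0, n=0, item=8
  val=4, n=1, item=4
  val=18, n=2, item=7
  val=54, n=3, item=12
  val=62, n=4, item=2
  val=102, n=5, item=8

Final answer: 102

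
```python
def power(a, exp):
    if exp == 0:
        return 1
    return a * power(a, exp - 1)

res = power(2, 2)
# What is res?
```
Call trace:
power(a=2, exp=2)
  power(a=2, exp=1)
    power(a=2, exp=0)
    -> return 1
  -> return 2
-> return 4

Final answer: 4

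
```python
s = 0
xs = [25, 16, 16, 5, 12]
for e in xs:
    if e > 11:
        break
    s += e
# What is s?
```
Trace:
  s=0
  s=0, e=25

Final answer: 0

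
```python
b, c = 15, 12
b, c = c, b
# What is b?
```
Trace:
  b=15, c=12
  b=12, c=15

Final answer: 12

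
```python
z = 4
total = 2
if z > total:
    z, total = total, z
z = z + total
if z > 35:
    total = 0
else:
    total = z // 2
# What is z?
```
Trace:
  z=4
  z=4, total=2
  z=2, total=4
  z=6, total=4
  z=6, total=3

Final answer: 6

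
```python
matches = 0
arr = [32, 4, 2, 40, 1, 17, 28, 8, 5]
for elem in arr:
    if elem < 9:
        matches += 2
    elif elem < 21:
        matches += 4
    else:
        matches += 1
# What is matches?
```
Trace:
  matches=0
  matches=1, elem=32
  matches=3, elem=4
  matches=5, elem=2
  matches=6, elem=40
  matches=8, elem=1
  matches=12, elem=17
  matches=13, elem=28
  matches=15, elem=8
  matches=17, elem=5

Final answer: 17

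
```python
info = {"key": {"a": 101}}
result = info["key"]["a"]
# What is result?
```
Trace:
  info={'key': {'a': 101}}
  info={'key': {'a': 101}}, result=101

Final answer: 101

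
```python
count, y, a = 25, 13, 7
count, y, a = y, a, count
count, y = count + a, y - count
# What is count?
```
Trace:
  count=25, y=13, a=7
  count=13, y=7, a=25
  count=38, y=-6, a=25

Final answer: 38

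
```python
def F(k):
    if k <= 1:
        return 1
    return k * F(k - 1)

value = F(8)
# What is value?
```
Call trace:
F(k=8)
  F(k=7)
    F(k=6)
      F(k=5)
        F(k=4)
          F(k=3)
            F(k=2)
              F(k=1)
              -> return 1
            -> return 2
          -> return 6
        -> return 24
      -> return 120
    -> return 720
  -> return 5040
-> return 40320

Final answer: 40320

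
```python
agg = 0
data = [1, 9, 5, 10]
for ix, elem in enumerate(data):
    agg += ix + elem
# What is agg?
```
Trace:
  agg=0
  agg=1, ix=0, elem=1
  agg=11, ix=1, elem=9
  agg=18, ix=2, elem=5
  agg=31, ix=3, elem=10

Final answer: 31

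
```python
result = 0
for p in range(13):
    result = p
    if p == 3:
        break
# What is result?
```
Trace:
  result=0
  result=0, p=0
  result=1, p=1
  result=2, p=2
  result=3, p=3

Final answer: 3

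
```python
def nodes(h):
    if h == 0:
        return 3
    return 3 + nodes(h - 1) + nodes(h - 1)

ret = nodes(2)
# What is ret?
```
Call trace (a repeated sub-call is expanded the first time; later identical calls just restate its return value):
nodes(h=2)
  nodes(h=1)
    nodes(h=0)
    -> return 3
    nodes(h=0)
    -> return 3
  -> return 9
  nodes(h=1) -> return 9  (same call as traced above)
-> return 21

Final answer: 21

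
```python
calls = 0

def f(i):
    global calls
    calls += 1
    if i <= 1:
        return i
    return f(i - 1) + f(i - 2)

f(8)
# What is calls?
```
Call trace (a repeated sub-call is expanded the first time; later identical calls just restate its return value):
f(i=8)
  f(i=7)
    f(i=6)
      f(i=5)
        f(i=4)
          f(i=3)
            f(i=2)
              f(i=1)
              -> return 1
              f(i=0)
              -> return 0
            -> return 1
            f(i=1)
            -> return 1
          -> return 2
          f(i=2) -> return 1  (same call as traced above)
        -> return 3
        f(i=3) -> return 2  (same call as traced above)
      -> return 5
      f(i=4) -> return 3  (same call as traced above)
    -> return 8
    f(i=5) -> return 5  (same call as traced above)
  -> return 13
  f(i=6) -> return 8  (same call as traced above)
-> return 21

calls is incremented once per call, so count the calls in each subtree. Let C(i) = number of calls made by f(i).
C(0) = C(1) = 1 (base case, no recursion); C(i) = 1 + C(i - 1) + C(i - 2) otherwise.
C(2) = 1 + C(1) + C(0) = 1 + 1 + 1 = 3
C(3) = 1 + C(2) + C(1) = 1 + 3 + 1 = 5
C(4) = 1 + C(3) + C(2) = 1 + 5 + 3 = 9
C(5) = 1 + C(4) + C(3) = 1 + 9 + 5 = 15
C(6) = 1 + C(5) + C(4) = 1 + 15 + 9 = 25
C(7) = 1 + C(6) + C(5) = 1 + 25 + 15 = 41
C(8) = 1 + C(7) + C(6) = 1 + 41 + 25 = 67
calls = C(8) = 67

Final answer: 67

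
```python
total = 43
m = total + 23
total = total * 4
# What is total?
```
Trace:
  total=43
  total=43, m=66
  total=172, m=66

Final answer: 172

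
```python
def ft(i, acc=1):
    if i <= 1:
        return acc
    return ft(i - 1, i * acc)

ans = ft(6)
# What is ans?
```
Call trace:
ft(i=6, acc=1)
  ft(i=5, acc=6)
    ft(i=4, acc=30)
      ft(i=3, acc=120)
        ft(i=2, acc=360)
          ft(i=1, acc=720)
          -> return 720
        -> return 720
      -> return 720
    -> return 720
  -> return 720
-> return 720

Final answer: 720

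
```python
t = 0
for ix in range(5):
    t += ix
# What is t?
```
Trace:
  t=0
  t=0, ix=0
  t=1, ix=1
  t=3, ix=2
  t=6, ix=3
  t=10, ix=4

Final answer: 10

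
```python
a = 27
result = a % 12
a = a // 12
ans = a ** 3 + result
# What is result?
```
Trace:
  a=27
  a=27, result=3
  a=2, result=3
  a=2, result=3, ans=11

Final answer: 3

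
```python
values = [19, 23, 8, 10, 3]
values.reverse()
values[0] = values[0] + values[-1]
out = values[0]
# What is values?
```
Trace:
  values=[19, 23, 8, 10, 3]
  values=[3, 10, 8, 23, 19]
  values=[22, 10, 8, 23, 19]
  values=[22, 10, 8, 23, 19], out=22

Final answer: [22, 10, 8, 23, 19]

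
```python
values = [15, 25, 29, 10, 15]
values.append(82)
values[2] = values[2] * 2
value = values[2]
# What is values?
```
Trace:
  values=[15, 25, 29, 10, 15]
  values=[15, 25, 29, 10, 15, 82]
  values=[15, 25, 58, 10, 15, 82]
  values=[15, 25, 58, 10, 15, 82], value=58

Final answer: [15, 25, 58, 10, 15, 82]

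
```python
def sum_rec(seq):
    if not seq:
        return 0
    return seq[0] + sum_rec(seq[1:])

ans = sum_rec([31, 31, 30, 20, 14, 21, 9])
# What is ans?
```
Call trace:
sum_rec(seq=[31, 31, 30, 20, 14, 21, 9])
  sum_rec(seq=[31, 30, 20, 14, 21, 9])
    sum_rec(seq=[30, 20, 14, 21, 9])
      sum_rec(seq=[20, 14, 21, 9])
        sum_rec(seq=[14, 21, 9])
          sum_rec(seq=[21, 9])
            sum_rec(seq=[9])
              sum_rec(seq=[])
              -> return 0
            -> return 9
          -> return 30
        -> return 44
      -> return 64
    -> return 94
  -> return 125
-> return 156

Final answer: 156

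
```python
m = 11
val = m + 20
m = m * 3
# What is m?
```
Trace:
  m=11
  m=11, val=31
  m=33, val=31

Final answer: 33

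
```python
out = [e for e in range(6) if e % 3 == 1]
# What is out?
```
Trace:
  e=0
  e=1
  e=2
  e=3
  e=4
  e=5
  out=[1, 4]

Final answer: [1, 4]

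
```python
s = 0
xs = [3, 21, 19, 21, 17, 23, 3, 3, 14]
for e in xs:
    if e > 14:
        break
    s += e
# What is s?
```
Trace:
  s=0
  s=3, e=3
  s=3, e=21

Final answer: 3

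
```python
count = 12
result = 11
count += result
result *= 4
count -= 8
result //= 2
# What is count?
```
Trace:
  count=12
  count=12, result=11
  count=23, result=11
  count=23, result=44
  count=15, result=44
  count=15, result=22

Final answer: 15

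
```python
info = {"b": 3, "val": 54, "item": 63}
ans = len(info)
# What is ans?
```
Trace:
  info={'b': 3, 'val': 54, 'item': 63}
  info={'b': 3, 'val': 54, 'item': 63}, ans=3

Final answer: 3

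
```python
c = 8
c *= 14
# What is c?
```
Trace:
  c=8
  c=112

Final answer: 112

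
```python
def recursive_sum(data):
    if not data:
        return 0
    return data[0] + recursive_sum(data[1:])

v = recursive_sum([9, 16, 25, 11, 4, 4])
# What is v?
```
Call trace:
recursive_sum(data=[9, 16, 25, 11, 4, 4])
  recursive_sum(data=[16, 25, 11, 4, 4])
    recursive_sum(data=[25, 11, 4, 4])
      recursive_sum(data=[11, 4, 4])
        recursive_sum(data=[4, 4])
          recursive_sum(data=[4])
            recursive_sum(data=[])
            -> return 0
          -> return 4
        -> return 8
      -> return 19
    -> return 44
  -> return 60
-> return 69

Final answer: 69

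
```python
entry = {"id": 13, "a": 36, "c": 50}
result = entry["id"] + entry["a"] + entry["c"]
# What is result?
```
Trace:
  entry={'id': 13, 'a': 36, 'c': 50}
  entry={'id': 13, 'a': 36, 'c': 50}, result=99

Final answer: 99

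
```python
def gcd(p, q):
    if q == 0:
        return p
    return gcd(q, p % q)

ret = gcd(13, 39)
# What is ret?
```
Call trace:
gcd(p=13, q=39)
  gcd(p=39, q=13)
    gcd(p=13, q=0)
    -> return 13
  -> return 13
-> return 13

Final answer: 13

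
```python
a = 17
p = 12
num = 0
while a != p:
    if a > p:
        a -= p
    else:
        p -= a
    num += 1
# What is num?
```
Trace:
  a=17
  a=17, p=12
  a=17, p=12, num=0
  a=5, p=12, num=1
  a=5, p=7, num=2
  a=5, p=2, num=3
  a=3, p=2, num=4
  a=1, p=2, num=5
  a=1, p=1, num=6

Final answer: 6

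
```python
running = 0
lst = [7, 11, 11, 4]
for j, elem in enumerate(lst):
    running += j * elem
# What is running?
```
Trace:
  running=0
  running=0, j=0, elem=7
  running=11, j=1, elem=11
  running=33, j=2, elem=11
  running=45, j=3, elem=4

Final answer: 45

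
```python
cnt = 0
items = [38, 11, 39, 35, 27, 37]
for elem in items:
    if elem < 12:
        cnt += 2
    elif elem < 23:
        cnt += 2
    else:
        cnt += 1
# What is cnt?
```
Trace:
  cnt=0
  cnt=1, elem=38
  cnt=3, elem=11
  cnt=4, elem=39
  cnt=5, elem=35
  cnt=6, elem=27
  cnt=7, elem=37

Final answer: 7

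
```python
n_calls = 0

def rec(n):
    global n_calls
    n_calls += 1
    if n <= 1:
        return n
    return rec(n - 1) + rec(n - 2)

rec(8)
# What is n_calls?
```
Call trace (a repeated sub-call is expanded the first time; later identical calls just restate its return value):
rec(n=8)
  rec(n=7)
    rec(n=6)
      rec(n=5)
        rec(n=4)
          rec(n=3)
            rec(n=2)
              rec(n=1)
              -> return 1
              rec(n=0)
              -> return 0
            -> return 1
            rec(n=1)
            -> return 1
          -> return 2
          rec(n=2) -> return 1  (same call as traced above)
        -> return 3
        rec(n=3) -> return 2  (same call as traced above)
      -> return 5
      rec(n=4) -> return 3  (same call as traced above)
    -> return 8
    rec(n=5) -> return 5  (same call as traced above)
  -> return 13
  rec(n=6) -> return 8  (same call as traced above)
-> return 21

n_calls is incremented once per call, so count the calls in each subtree. Let C(n) = number of calls made by rec(n).
C(0) = C(1) = 1 (base case, no recursion); C(n) = 1 + C(n - 1) + C(n - 2) otherwise.
C(2) = 1 + C(1) + C(0) = 1 + 1 + 1 = 3
C(3) = 1 + C(2) + C(1) = 1 + 3 + 1 = 5
C(4) = 1 + C(3) + C(2) = 1 + 5 + 3 = 9
C(5) = 1 + C(4) + C(3) = 1 + 9 + 5 = 15
C(6) = 1 + C(5) + C(4) = 1 + 15 + 9 = 25
C(7) = 1 + C(6) + C(5) = 1 + 25 + 15 = 41
C(8) = 1 + C(7) + C(6) = 1 + 41 + 25 = 67
n_calls = C(8) = 67

Final answer: 67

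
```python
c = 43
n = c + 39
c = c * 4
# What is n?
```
Trace:
  c=43
  c=43, n=82
  c=172, n=82

Final answer: 82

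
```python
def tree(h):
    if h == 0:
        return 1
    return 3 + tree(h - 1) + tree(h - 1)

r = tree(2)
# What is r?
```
Call trace (a repeated sub-call is expanded the first time; later identical calls just restate its return value):
tree(h=2)
  tree(h=1)
    tree(h=0)
    -> return 1
    tree(h=0)
    -> return 1
  -> return 5
  tree(h=1) -> return 5  (same call as traced above)
-> return 13

Final answer: 13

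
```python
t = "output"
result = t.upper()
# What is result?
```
Trace:
  t='output'
  t='output', result='OUTPUT'

Final answer: 'OUTPUT'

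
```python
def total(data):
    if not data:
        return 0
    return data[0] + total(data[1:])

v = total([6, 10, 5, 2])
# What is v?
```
Call trace:
total(data=[6, 10, 5, 2])
  total(data=[10, 5, 2])
    total(data=[5, 2])
      total(data=[2])
        total(data=[])
        -> return 0
      -> return 2
    -> return 7
  -> return 17
-> return 23

Final answer: 23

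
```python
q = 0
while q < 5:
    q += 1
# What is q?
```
Trace:
  q=0
  q=1
  q=2
  q=3
  q=4
  q=5

Final answer: 5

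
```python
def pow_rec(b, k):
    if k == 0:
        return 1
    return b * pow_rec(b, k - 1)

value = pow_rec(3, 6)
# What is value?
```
Call trace:
pow_rec(b=3, k=6)
  pow_rec(b=3, k=5)
    pow_rec(b=3, k=4)
      pow_rec(b=3, k=3)
        pow_rec(b=3, k=2)
          pow_rec(b=3, k=1)
            pow_rec(b=3, k=0)
            -> return 1
          -> return 3
        -> return 9
      -> return 27
    -> return 81
  -> return 243
-> return 729

Final answer: 729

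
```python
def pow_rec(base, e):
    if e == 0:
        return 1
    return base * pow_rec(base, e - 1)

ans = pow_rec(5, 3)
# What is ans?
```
Call trace:
pow_rec(base=5, e=3)
  pow_rec(base=5, e=2)
    pow_rec(base=5, e=1)
      pow_rec(base=5, e=0)
      -> return 1
    -> return 5
  -> return 25
-> return 125

Final answer: 125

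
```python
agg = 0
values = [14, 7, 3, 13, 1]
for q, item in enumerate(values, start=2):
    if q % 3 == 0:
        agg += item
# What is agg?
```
Trace:
  agg=0
  agg=0, q=2, item=14
  agg=7, q=3, item=7
  agg=7, q=4, item=3
  agg=7, q=5, item=13
  agg=8, q=6, item=1

Final answer: 8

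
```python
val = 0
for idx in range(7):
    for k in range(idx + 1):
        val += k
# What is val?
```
Trace:
  val=0
  val=0, idx=0, k=0
  val=0, idx=1, k=0
  val=1, idx=1, k=1
  val=1, idx=2, k=0
  val=2, idx=2, k=1
  val=4, idx=2, k=2
  val=4, idx=3, k=0
  val=5, idx=3, k=1
  val=7, idx=3, k=2
  val=10, idx=3, k=3
  val=10, idx=4, k=0
  val=11, idx=4, k=1
  val=13, idx=4, k=2
  val=16, idx=4, k=3
  val=20, idx=4, k=4
  val=20, idx=5, k=0
  val=21, idx=5, k=1
  val=23, idx=5, k=2
  val=26, idx=5, k=3
  val=30, idx=5, k=4
  val=35, idx=5, k=5
  val=35, idx=6, k=0
  val=36, idx=6, k=1
  val=38, idx=6, k=2
  val=41, idx=6, k=3
  val=45, idx=6, k=4
  val=50, idx=6, k=5
  val=56, idx=6, k=6

Final answer: 56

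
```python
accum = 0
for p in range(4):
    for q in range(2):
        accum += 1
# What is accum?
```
Trace:
  accum=0
  accum=1, p=0, q=0
  accum=2, p=0, q=1
  accum=3, p=1, q=0
  accum=4, p=1, q=1
  accum=5, p=2, q=0
  accum=6, p=2, q=1
  accum=7, p=3, q=0
  accum=8, p=3, q=1

Final answer: 8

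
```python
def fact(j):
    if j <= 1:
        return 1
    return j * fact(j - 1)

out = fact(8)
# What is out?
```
Call trace:
fact(j=8)
  fact(j=7)
    fact(j=6)
      fact(j=5)
        fact(j=4)
          fact(j=3)
            fact(j=2)
              fact(j=1)
              -> return 1
            -> return 2
          -> return 6
        -> return 24
      -> return 120
    -> return 720
  -> return 5040
-> return 40320

Final answer: 40320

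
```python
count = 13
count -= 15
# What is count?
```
Trace:
  count=13
  count=-2

Final answer: -2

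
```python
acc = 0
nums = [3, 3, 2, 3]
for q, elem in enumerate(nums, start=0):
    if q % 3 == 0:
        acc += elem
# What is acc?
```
Trace:
  acc=0
  acc=3, q=0, elem=3
  acc=3, q=1, elem=3
  acc=3, q=2, elem=2
  acc=6, q=3, elem=3

Final answer: 6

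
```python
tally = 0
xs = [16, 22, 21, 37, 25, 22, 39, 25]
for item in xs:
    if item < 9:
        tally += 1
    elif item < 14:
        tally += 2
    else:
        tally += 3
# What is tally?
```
Trace:
  tally=0
  tally=3, item=16
  tally=6, item=22
  tally=9, item=21
  tally=12, item=37
  tally=15, item=25
  tally=18, item=22
  tally=21, item=39
  tally=24, item=25

Final answer: 24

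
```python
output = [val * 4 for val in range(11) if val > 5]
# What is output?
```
Trace:
  val=0
  val=1
  val=2
  val=3
  val=4
  val=5
  val=6
  val=7
  val=8
  val=9
  val=10
  output=[24, 28, 32, 36, 40]

Final answer: [24, 28, 32, 36, 40]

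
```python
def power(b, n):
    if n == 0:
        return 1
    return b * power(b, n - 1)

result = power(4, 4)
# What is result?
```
Call trace:
power(b=4, n=4)
  power(b=4, n=3)
    power(b=4, n=2)
      power(b=4, n=1)
        power(b=4, n=0)
        -> return 1
      -> return 4
    -> return 16
  -> return 64
-> return 256

Final answer: 256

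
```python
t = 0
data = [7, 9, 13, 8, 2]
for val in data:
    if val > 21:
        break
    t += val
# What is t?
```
Trace:
  t=0
  t=7, val=7
  t=16, val=9
  t=29, val=13
  t=37, val=8
  t=39, val=2

Final answer: 39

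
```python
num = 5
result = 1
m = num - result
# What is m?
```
Trace:
  num=5
  num=5, result=1
  num=5, result=1, m=4

Final answer: 4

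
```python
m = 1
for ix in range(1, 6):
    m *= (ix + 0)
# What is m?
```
Trace:
  m=1
  m=1, ix=1
  m=2, ix=2
  m=6, ix=3
  m=24, ix=4
  m=120, ix=5

Final answer: 120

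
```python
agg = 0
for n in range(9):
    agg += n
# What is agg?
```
Trace:
  agg=0
  agg=0, n=0
  agg=1, n=1
  agg=3, n=2
  agg=6, n=3
  agg=10, n=4
  agg=15, n=5
  agg=21, n=6
  agg=28, n=7
  agg=36, n=8

Final answer: 36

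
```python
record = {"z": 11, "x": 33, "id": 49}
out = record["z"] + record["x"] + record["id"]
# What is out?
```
Trace:
  record={'z': 11, 'x': 33, 'id': 49}
  record={'z': 11, 'x': 33, 'id': 49}, out=93

Final answer: 93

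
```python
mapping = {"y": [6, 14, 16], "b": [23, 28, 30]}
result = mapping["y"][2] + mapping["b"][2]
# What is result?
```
Trace:
  mapping={'y': [6, 14, 16], 'b': [23, 28, 30]}
  mapping={'y': [6, 14, 16], 'b': [23, 28, 30]}, result=46

Final answer: 46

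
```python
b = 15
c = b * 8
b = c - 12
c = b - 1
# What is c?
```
Trace:
  b=15
  b=15, c=120
  b=108, c=120
  b=108, c=107

Final answer: 107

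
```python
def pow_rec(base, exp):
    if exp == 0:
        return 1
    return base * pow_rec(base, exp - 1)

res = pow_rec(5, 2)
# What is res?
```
Call trace:
pow_rec(base=5, exp=2)
  pow_rec(base=5, exp=1)
    pow_rec(base=5, exp=0)
    -> return 1
  -> return 5
-> return 25

Final answer: 25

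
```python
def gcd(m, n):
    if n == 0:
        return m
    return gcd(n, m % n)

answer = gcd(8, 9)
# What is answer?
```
Call trace:
gcd(m=8, n=9)
  gcd(m=9, n=8)
    gcd(m=8, n=1)
      gcd(m=1, n=0)
      -> return 1
    -> return 1
  -> return 1
-> return 1

Final answer: 1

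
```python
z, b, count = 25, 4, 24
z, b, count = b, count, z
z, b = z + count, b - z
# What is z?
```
Trace:
  z=25, b=4, count=24
  z=4, b=24, count=25
  z=29, b=20, count=25

Final answer: 29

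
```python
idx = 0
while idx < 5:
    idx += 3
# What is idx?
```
Trace:
  idx=0
  idx=3
  idx=6

Final answer: 6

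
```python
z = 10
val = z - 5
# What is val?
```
Trace:
  z=10
  z=10, val=5

Final answer: 5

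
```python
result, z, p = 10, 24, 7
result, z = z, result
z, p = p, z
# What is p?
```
Trace:
  result=10, z=24, p=7
  result=24, z=10, p=7
  result=24, z=7, p=10

Final answer: 10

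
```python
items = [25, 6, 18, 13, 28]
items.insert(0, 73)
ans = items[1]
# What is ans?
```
Trace:
  items=[25, 6, 18, 13, 28]
  items=[73, 25, 6, 18, 13, 28]
  items=[73, 25, 6, 18, 13, 28], ans=25

Final answer: 25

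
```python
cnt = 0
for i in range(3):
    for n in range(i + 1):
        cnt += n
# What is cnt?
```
Trace:
  cnt=0
  cnt=0, i=0, n=0
  cnt=0, i=1, n=0
  cnt=1, i=1, n=1
  cnt=1, i=2, n=0
  cnt=2, i=2, n=1
  cnt=4, i=2, n=2

Final answer: 4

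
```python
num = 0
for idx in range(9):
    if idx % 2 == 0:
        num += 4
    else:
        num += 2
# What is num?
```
Trace:
  num=0
  num=4, idx=0
  num=6, idx=1
  num=10, idx=2
  num=12, idx=3
  num=16, idx=4
  num=18, idx=5
  num=22, idx=6
  num=24, idx=7
  num=28, idx=8

Final answer: 28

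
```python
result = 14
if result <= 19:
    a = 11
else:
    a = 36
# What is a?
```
Trace:
  result=14
  result=14, a=11

Final answer: 11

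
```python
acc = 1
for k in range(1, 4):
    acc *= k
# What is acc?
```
Trace:
  acc=1
  acc=1, k=1
  acc=2, k=2
  acc=6, k=3

Final answer: 6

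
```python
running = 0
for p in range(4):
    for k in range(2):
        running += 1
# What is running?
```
Trace:
  running=0
  running=1, p=0, k=0
  running=2, p=0, k=1
  running=3, p=1, k=0
  running=4, p=1, k=1
  running=5, p=2, k=0
  running=6, p=2, k=1
  running=7, p=3, k=0
  running=8, p=3, k=1

Final answer: 8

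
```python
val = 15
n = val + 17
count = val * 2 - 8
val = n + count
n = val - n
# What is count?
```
Trace:
  val=15
  val=15, n=32
  val=15, n=32, count=22
  val=54, n=32, count=22
  val=54, n=22, count=22

Final answer: 22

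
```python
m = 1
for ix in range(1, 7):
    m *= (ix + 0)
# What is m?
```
Trace:
  m=1
  m=1, ix=1
  m=2, ix=2
  m=6, ix=3
  m=24, ix=4
  m=120, ix=5
  m=720, ix=6

Final answer: 720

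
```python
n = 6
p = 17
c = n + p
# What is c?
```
Trace:
  n=6
  n=6, p=17
  n=6, p=17, c=23

Final answer: 23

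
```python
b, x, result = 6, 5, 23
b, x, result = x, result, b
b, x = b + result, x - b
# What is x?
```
Trace:
  b=6, x=5, result=23
  b=5, x=23, result=6
  b=11, x=18, result=6

Final answer: 18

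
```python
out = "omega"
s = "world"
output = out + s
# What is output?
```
Trace:
  out='omega'
  out='omega', s='world'
  out='omega', s='world', output='omegaworld'

Final answer: 'omegaworld'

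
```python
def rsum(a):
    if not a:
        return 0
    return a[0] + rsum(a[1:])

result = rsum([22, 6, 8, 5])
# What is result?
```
Call trace:
rsum(a=[22, 6, 8, 5])
  rsum(a=[6, 8, 5])
    rsum(a=[8, 5])
      rsum(a=[5])
        rsum(a=[])
        -> return 0
      -> return 5
    -> return 13
  -> return 19
-> return 41

Final answer: 41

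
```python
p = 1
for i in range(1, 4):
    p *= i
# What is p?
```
Trace:
  p=1
  p=1, i=1
  p=2, i=2
  p=6, i=3

Final answer: 6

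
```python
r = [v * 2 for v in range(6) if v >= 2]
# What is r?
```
Trace:
  v=0
  v=1
  v=2
  v=3
  v=4
  v=5
  r=[4, 6, 8, 10]

Final answer: [4, 6, 8, 10]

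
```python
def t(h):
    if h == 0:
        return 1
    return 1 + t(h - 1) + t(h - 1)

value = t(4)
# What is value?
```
Call trace (a repeated sub-call is expanded the first time; later identical calls just restate its return value):
t(h=4)
  t(h=3)
    t(h=2)
      t(h=1)
        t(h=0)
        -> return 1
        t(h=0)
        -> return 1
      -> return 3
      t(h=1) -> return 3  (same call as traced above)
    -> return 7
    t(h=2) -> return 7  (same call as traced above)
  -> return 15
  t(h=3) -> return 15  (same call as traced above)
-> return 31

Final answer: 31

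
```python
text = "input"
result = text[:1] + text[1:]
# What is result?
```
Trace:
  text='input'
  text='input', result='input'

Final answer: 'input'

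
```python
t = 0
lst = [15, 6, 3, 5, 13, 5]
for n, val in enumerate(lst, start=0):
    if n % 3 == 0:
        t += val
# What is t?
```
Trace:
  t=0
  t=15, n=0, val=15
  t=15, n=1, val=6
  t=15, n=2, val=3
  t=20, n=3, val=5
  t=20, n=4, val=13
  t=20, n=5, val=5

Final answer: 20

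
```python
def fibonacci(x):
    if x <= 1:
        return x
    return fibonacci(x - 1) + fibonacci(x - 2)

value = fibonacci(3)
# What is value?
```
Call trace:
fibonacci(x=3)
  fibonacci(x=2)
    fibonacci(x=1)
    -> return 1
    fibonacci(x=0)
    -> return 0
  -> return 1
  fibonacci(x=1)
  -> return 1
-> return 2

Final answer: 2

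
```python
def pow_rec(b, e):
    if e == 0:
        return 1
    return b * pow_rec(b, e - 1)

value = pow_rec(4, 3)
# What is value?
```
Call trace:
pow_rec(b=4, e=3)
  pow_rec(b=4, e=2)
    pow_rec(b=4, e=1)
      pow_rec(b=4, e=0)
      -> return 1
    -> return 4
  -> return 16
-> return 64

Final answer: 64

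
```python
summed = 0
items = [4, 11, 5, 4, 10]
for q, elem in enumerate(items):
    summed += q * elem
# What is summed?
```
Trace:
  summed=0
  summed=0, q=0, elem=4
  summed=11, q=1, elem=11
  summed=21, q=2, elem=5
  summed=33, q=3, elem=4
  summed=73, q=4, elem=10

Final answer: 73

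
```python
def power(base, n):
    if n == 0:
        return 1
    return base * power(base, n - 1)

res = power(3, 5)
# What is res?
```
Call trace:
power(base=3, n=5)
  power(base=3, n=4)
    power(base=3, n=3)
      power(base=3, n=2)
        power(base=3, n=1)
          power(base=3, n=0)
          -> return 1
        -> return 3
      -> return 9
    -> return 27
  -> return 81
-> return 243

Final answer: 243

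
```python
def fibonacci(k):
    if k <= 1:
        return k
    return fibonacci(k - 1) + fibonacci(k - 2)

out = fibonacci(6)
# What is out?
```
Call trace (a repeated sub-call is expanded the first time; later identical calls just restate its return value):
fibonacci(k=6)
  fibonacci(k=5)
    fibonacci(k=4)
      fibonacci(k=3)
        fibonacci(k=2)
          fibonacci(k=1)
          -> return 1
          fibonacci(k=0)
          -> return 0
        -> return 1
        fibonacci(k=1)
        -> return 1
      -> return 2
      fibonacci(k=2) -> return 1  (same call as traced above)
    -> return 3
    fibonacci(k=3) -> return 2  (same call as traced above)
  -> return 5
  fibonacci(k=4) -> return 3  (same call as traced above)
-> return 8

Final answer: 8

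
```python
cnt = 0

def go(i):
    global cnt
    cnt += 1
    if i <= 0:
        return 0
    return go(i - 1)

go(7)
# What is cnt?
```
Call trace:
go(i=7)
  go(i=6)
    go(i=5)
      go(i=4)
        go(i=3)
          go(i=2)
            go(i=1)
              go(i=0)
              -> return 0
            -> return 0
          -> return 0
        -> return 0
      -> return 0
    -> return 0
  -> return 0
-> return 0

cnt is incremented once per call. go is entered once for each i = 7, 6, 5, 4, 3, 2, 1, 0 (the i <= 0 call returns without recursing), i.e. 7 + 1 calls.
cnt = 8

Final answer: 8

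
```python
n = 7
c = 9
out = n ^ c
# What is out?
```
Trace:
  n=7
  n=7, c=9
  n=7, c=9, out=14

Final answer: 14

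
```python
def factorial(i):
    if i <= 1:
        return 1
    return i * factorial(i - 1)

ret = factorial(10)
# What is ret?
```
Call trace:
factorial(i=10)
  factorial(i=9)
    factorial(i=8)
      factorial(i=7)
        factorial(i=6)
          factorial(i=5)
            factorial(i=4)
              factorial(i=3)
                factorial(i=2)
                  factorial(i=1)
                  -> return 1
                -> return 2
              -> return 6
            -> return 24
          -> return 120
        -> return 720
      -> return 5040
    -> return 40320
  -> return 362880
-> return 3628800

Final answer: 3628800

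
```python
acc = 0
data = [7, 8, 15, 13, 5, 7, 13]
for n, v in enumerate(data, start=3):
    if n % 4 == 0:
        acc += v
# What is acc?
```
Trace:
  acc=0
  acc=0, n=3, v=7
  acc=8, n=4, v=8
  acc=8, n=5, v=15
  acc=8, n=6, v=13
  acc=8, n=7, v=5
  acc=15, n=8, v=7
  acc=15, n=9, v=13

Final answer: 15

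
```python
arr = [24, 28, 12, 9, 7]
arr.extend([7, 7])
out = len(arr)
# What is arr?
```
Trace:
  arr=[24, 28, 12, 9, 7]
  arr=[24, 28, 12, 9, 7, 7, 7]
  arr=[24, 28, 12, 9, 7, 7, 7], out=7

Final answer: [24, 28, 12, 9, 7, 7, 7]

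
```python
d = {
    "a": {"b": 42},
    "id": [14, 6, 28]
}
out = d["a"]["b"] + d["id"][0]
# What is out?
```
Trace:
  d={'a': {'b': 42}, 'id': [14, 6, 28]}
  d={'a': {'b': 42}, 'id': [14, 6, 28]}, out=56

Final answer: 56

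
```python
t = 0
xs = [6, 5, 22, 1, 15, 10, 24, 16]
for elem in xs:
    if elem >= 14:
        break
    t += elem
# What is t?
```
Trace:
  t=0
  t=6, elem=6
  t=11, elem=5
  t=11, elem=22

Final answer: 11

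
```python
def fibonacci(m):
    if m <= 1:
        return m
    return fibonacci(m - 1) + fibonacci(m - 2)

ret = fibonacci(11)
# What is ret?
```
Call trace (a repeated sub-call is expanded the first time; later identical calls just restate its return value):
fibonacci(m=11)
  fibonacci(m=10)
    fibonacci(m=9)
      fibonacci(m=8)
        fibonacci(m=7)
          fibonacci(m=6)
            fibonacci(m=5)
              fibonacci(m=4)
                fibonacci(m=3)
                  fibonacci(m=2)
                    fibonacci(m=1)
                    -> return 1
                    fibonacci(m=0)
                    -> return 0
                  -> return 1
                  fibonacci(m=1)
                  -> return 1
                -> return 2
                fibonacci(m=2) -> return 1  (same call as traced above)
              -> return 3
              fibonacci(m=3) -> return 2  (same call as traced above)
            -> return 5
            fibonacci(m=4) -> return 3  (same call as traced above)
          -> return 8
          fibonacci(m=5) -> return 5  (same call as traced above)
        -> return 13
        fibonacci(m=6) -> return 8  (same call as traced above)
      -> return 21
      fibonacci(m=7) -> return 13  (same call as traced above)
    -> return 34
    fibonacci(m=8) -> return 21  (same call as traced above)
  -> return 55
  fibonacci(m=9) -> return 34  (same call as traced above)
-> return 89

Final answer: 89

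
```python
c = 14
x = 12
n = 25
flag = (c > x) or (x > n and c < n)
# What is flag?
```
Trace:
  c=14
  c=14, x=12
  c=14, x=12, n=25
  c=14, x=12, n=25, flag=True

Final answer: True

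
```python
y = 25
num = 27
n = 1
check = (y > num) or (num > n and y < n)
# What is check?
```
Trace:
  y=25
  y=25, num=27
  y=25, num=27, n=1
  y=25, num=27, n=1, check=False

Final answer: False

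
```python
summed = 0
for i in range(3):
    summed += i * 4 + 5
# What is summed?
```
Trace:
  summed=0
  summed=5, i=0
  summed=14, i=1
  summed=27, i=2

Final answer: 27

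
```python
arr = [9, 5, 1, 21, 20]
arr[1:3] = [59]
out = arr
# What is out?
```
Trace:
  arr=[9, 5, 1, 21, 20]
  arr=[9, 59, 21, 20]
  arr=[9, 59, 21, 20], out=[9, 59, 21, 20]

Final answer: [9, 59, 21, 20]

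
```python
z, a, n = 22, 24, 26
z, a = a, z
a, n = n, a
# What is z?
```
Trace:
  z=22, a=24, n=26
  z=24, a=22, n=26
  z=24, a=26, n=22

Final answer: 24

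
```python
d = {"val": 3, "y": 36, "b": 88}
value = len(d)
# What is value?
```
Trace:
  d={'val': 3, 'y': 36, 'b': 88}
  d={'val': 3, 'y': 36, 'b': 88}, value=3

Final answer: 3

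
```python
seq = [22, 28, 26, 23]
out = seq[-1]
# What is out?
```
Trace:
  seq=[22, 28, 26, 23]
  seq=[22, 28, 26, 23], out=23

Final answer: 23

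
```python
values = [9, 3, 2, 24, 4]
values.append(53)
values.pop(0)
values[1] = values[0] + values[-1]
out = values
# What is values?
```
Trace:
  values=[9, 3, 2, 24, 4]
  values=[9, 3, 2, 24, 4, 53]
  values=[3, 2, 24, 4, 53]
  values=[3, 56, 24, 4, 53]
  values=[3, 56, 24, 4, 53], out=[3, 56, 24, 4, 53]

Final answer: [3, 56, 24, 4, 53]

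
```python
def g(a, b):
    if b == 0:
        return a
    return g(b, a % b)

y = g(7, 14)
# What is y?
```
Call trace:
g(a=7, b=14)
  g(a=14, b=7)
    g(a=7, b=0)
    -> return 7
  -> return 7
-> return 7

Final answer: 7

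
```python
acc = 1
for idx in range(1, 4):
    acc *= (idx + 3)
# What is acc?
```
Trace:
  acc=1
  acc=4, idx=1
  acc=20, idx=2
  acc=120, idx=3

Final answer: 120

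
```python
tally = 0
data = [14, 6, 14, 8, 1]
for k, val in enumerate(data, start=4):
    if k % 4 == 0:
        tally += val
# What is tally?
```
Trace:
  tally=0
  tally=14, k=4, val=14
  tally=14, k=5, val=6
  tally=14, k=6, val=14
  tally=14, k=7, val=8
  tally=15, k=8, val=1

Final answer: 15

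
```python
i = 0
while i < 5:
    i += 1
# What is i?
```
Trace:
  i=0
  i=1
  i=2
  i=3
  i=4
  i=5

Final answer: 5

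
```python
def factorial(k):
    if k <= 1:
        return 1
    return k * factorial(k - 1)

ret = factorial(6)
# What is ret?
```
Call trace:
factorial(k=6)
  factorial(k=5)
    factorial(k=4)
      factorial(k=3)
        factorial(k=2)
          factorial(k=1)
          -> return 1
        -> return 2
      -> return 6
    -> return 24
  -> return 120
-> return 720

Final answer: 720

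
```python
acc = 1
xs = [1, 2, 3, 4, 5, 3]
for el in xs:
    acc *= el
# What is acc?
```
Trace:
  acc=1
  acc=1, el=1
  acc=2, el=2
  acc=6, el=3
  acc=24, el=4
  acc=120, el=5
  acc=360, el=3

Final answer: 360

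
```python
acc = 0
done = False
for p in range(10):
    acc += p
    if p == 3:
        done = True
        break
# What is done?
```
Trace:
  acc=0
  acc=0, done=False
  acc=0, done=False, p=0
  acc=1, done=False, p=1
  acc=3, done=False, p=2
  acc=6, done=True, p=3

Final answer: True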